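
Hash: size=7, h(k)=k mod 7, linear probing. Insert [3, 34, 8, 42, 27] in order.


Insertions: 3->slot 3; 34->slot 6; 8->slot 1; 42->slot 0; 27->slot 2
Table: [42, 8, 27, 3, None, None, 34]


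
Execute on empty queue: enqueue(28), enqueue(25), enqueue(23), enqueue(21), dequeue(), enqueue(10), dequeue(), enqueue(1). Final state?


enqueue(28) -> [28]
enqueue(25) -> [28, 25]
enqueue(23) -> [28, 25, 23]
enqueue(21) -> [28, 25, 23, 21]
dequeue() returns 28 -> [25, 23, 21]
enqueue(10) -> [25, 23, 21, 10]
dequeue() returns 25 -> [23, 21, 10]
enqueue(1) -> [23, 21, 10, 1]
Final queue (front to back): [23, 21, 10, 1]


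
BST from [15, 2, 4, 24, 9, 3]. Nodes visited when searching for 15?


BST root = 15
Search for 15: compare at each node
Path: [15]


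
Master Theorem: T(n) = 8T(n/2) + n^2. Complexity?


a=8, b=2, c=2. log_2(8)=3 > c=2. Case 1: O(n^log_b(a)) = O(n^3)
Complexity: O(n^3)


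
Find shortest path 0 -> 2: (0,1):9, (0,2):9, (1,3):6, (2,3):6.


Dijkstra from 0:
Distances: {0: 0, 1: 9, 2: 9, 3: 15}
Shortest distance to 2 = 9, path = [0, 2]


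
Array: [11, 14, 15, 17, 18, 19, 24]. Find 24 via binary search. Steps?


Search for 24:
[0,6] mid=3 arr[3]=17
[4,6] mid=5 arr[5]=19
[6,6] mid=6 arr[6]=24
Total: 3 comparisons


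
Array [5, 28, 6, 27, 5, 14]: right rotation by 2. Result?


Right rotate by 2: [5, 14, 5, 28, 6, 27]


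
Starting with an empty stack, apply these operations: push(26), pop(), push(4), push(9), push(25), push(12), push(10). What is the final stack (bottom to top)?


push(26) -> [26]
pop() returns 26 -> []
push(4) -> [4]
push(9) -> [4, 9]
push(25) -> [4, 9, 25]
push(12) -> [4, 9, 25, 12]
push(10) -> [4, 9, 25, 12, 10]
Final stack (bottom to top): [4, 9, 25, 12, 10]


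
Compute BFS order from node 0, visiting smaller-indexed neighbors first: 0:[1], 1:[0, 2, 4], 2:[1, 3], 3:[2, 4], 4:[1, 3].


BFS queue: start with [0]
Visit order: [0, 1, 2, 4, 3]


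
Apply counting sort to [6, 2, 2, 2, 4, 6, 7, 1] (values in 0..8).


Count array: [0, 1, 3, 0, 1, 0, 2, 1, 0]
Reconstruct: [1, 2, 2, 2, 4, 6, 6, 7]


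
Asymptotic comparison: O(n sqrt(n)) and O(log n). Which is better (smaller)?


logarithmic grows slower than n^1.5
O(log n) is asymptotically smaller; O(n sqrt(n)) grows faster


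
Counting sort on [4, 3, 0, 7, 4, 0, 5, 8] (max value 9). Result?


Count array: [2, 0, 0, 1, 2, 1, 0, 1, 1, 0]
Reconstruct: [0, 0, 3, 4, 4, 5, 7, 8]


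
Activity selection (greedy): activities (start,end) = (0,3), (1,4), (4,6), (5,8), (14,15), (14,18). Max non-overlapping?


Greedy: pick earliest-ending, then skip overlaps.
Selected (3 activities): [(0, 3), (4, 6), (14, 15)]


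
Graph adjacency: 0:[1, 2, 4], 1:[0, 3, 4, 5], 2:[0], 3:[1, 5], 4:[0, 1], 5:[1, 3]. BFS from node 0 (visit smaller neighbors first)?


BFS queue: start with [0]
Visit order: [0, 1, 2, 4, 3, 5]


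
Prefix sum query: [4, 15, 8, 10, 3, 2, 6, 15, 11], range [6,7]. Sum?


Prefix sums: [0, 4, 19, 27, 37, 40, 42, 48, 63, 74]
Sum[6..7] = prefix[8] - prefix[6] = 63 - 42 = 21


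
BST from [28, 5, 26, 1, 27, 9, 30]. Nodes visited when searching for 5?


BST root = 28
Search for 5: compare at each node
Path: [28, 5]


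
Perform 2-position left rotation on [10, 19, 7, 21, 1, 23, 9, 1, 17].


Left rotate by 2: [7, 21, 1, 23, 9, 1, 17, 10, 19]


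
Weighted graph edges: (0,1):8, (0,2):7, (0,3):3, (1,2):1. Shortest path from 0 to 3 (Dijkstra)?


Dijkstra from 0:
Distances: {0: 0, 1: 8, 2: 7, 3: 3}
Shortest distance to 3 = 3, path = [0, 3]


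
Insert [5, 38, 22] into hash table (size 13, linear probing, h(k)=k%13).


Insertions: 5->slot 5; 38->slot 12; 22->slot 9
Table: [None, None, None, None, None, 5, None, None, None, 22, None, None, 38]


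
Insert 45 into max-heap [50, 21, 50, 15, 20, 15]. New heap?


Append 45: [50, 21, 50, 15, 20, 15, 45]
Bubble up: no swaps needed
Result: [50, 21, 50, 15, 20, 15, 45]


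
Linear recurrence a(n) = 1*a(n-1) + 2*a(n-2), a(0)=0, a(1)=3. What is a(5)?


Build bottom-up:
...a(3)=9, a(4)=15, a(5)=1*15+2*9=33


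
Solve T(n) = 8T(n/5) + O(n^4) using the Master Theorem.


a=8, b=5, c=4. log_5(8)=1.292 < c=4. Case 3: O(n^c) = O(n^4)
Complexity: O(n^4)


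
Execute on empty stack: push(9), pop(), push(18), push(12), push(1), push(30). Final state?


push(9) -> [9]
pop() returns 9 -> []
push(18) -> [18]
push(12) -> [18, 12]
push(1) -> [18, 12, 1]
push(30) -> [18, 12, 1, 30]
Final stack (bottom to top): [18, 12, 1, 30]


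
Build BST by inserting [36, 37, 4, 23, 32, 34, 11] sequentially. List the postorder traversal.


Root = 36; build tree by BST insertion.
Postorder traversal: [11, 34, 32, 23, 4, 37, 36]


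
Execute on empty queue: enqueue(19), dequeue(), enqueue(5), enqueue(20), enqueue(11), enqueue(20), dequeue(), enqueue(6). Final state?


enqueue(19) -> [19]
dequeue() returns 19 -> []
enqueue(5) -> [5]
enqueue(20) -> [5, 20]
enqueue(11) -> [5, 20, 11]
enqueue(20) -> [5, 20, 11, 20]
dequeue() returns 5 -> [20, 11, 20]
enqueue(6) -> [20, 11, 20, 6]
Final queue (front to back): [20, 11, 20, 6]


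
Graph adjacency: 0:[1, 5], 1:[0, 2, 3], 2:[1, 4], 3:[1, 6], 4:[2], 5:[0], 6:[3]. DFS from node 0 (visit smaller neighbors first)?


DFS stack-based: start with [0]
Visit order: [0, 1, 2, 4, 3, 6, 5]


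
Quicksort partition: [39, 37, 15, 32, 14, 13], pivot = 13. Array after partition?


Elements <= 13 go left of pivot.
Result: [13, 37, 15, 32, 14, 39], pivot at index 0


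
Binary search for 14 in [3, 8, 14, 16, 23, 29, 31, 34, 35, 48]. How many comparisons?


Search for 14:
[0,9] mid=4 arr[4]=23
[0,3] mid=1 arr[1]=8
[2,3] mid=2 arr[2]=14
Total: 3 comparisons


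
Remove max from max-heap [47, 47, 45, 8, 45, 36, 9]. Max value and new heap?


Max = 47
Replace root with last, heapify down
Resulting heap: [47, 45, 45, 8, 9, 36]


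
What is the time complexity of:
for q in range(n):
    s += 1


Per nesting level: O(n) = O(n)
Complexity: O(n)


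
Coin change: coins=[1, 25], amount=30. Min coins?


dp[0]=0; dp[i]=1+min(dp[i-c] for c in coins)
...dp[25]=1, dp[26]=2, dp[27]=3, dp[28]=4, dp[29]=5, dp[30]=6
Minimum coins for 30 = 6


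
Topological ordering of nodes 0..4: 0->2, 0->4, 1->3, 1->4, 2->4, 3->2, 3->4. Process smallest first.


Kahn's algorithm, process smallest node first
Order: [0, 1, 3, 2, 4]


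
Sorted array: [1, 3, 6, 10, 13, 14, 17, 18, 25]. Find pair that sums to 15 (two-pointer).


Two pointers: lo=0, hi=8
Found pair: (1, 14) summing to 15


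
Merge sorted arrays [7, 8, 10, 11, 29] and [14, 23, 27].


Compare heads, take smaller each step.
Merged: [7, 8, 10, 11, 14, 23, 27, 29]


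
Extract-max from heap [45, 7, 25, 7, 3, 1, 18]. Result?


Max = 45
Replace root with last, heapify down
Resulting heap: [25, 7, 18, 7, 3, 1]


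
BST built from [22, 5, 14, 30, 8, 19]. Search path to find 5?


BST root = 22
Search for 5: compare at each node
Path: [22, 5]


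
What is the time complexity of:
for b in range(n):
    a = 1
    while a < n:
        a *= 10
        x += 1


Per nesting level: O(n) * O(log n) = O(n log n)
Complexity: O(n log n)


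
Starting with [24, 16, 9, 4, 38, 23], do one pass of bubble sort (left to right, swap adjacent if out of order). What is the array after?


After one pass: [16, 9, 4, 24, 23, 38]


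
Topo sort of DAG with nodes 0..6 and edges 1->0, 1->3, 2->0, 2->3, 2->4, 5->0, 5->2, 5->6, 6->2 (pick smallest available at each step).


Kahn's algorithm, process smallest node first
Order: [1, 5, 6, 2, 0, 3, 4]


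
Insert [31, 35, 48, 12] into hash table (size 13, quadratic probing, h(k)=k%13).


Insertions: 31->slot 5; 35->slot 9; 48->slot 10; 12->slot 12
Table: [None, None, None, None, None, 31, None, None, None, 35, 48, None, 12]


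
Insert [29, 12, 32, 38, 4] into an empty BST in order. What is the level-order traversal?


Root = 29; build tree by BST insertion.
Level-Order traversal: [29, 12, 32, 4, 38]


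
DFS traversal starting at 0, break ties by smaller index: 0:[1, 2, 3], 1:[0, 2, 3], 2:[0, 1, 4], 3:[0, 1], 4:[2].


DFS stack-based: start with [0]
Visit order: [0, 1, 2, 4, 3]


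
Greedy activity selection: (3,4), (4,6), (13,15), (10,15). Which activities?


Greedy: pick earliest-ending, then skip overlaps.
Selected (3 activities): [(3, 4), (4, 6), (13, 15)]


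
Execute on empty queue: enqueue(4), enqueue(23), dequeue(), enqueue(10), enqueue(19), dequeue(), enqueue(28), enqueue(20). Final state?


enqueue(4) -> [4]
enqueue(23) -> [4, 23]
dequeue() returns 4 -> [23]
enqueue(10) -> [23, 10]
enqueue(19) -> [23, 10, 19]
dequeue() returns 23 -> [10, 19]
enqueue(28) -> [10, 19, 28]
enqueue(20) -> [10, 19, 28, 20]
Final queue (front to back): [10, 19, 28, 20]


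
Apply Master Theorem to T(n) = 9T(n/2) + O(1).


a=9, b=2, c=0. log_2(9)=3.170 > c=0. Case 1: O(n^log_b(a)) = O(n^3.170)
Complexity: O(n^3.170)


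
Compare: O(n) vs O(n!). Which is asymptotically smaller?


linear grows slower than factorial
O(n) is asymptotically smaller; O(n!) grows faster


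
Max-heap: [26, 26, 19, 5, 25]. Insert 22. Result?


Append 22: [26, 26, 19, 5, 25, 22]
Bubble up: swap idx 5(22) with idx 2(19)
Result: [26, 26, 22, 5, 25, 19]


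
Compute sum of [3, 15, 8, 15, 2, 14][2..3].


Prefix sums: [0, 3, 18, 26, 41, 43, 57]
Sum[2..3] = prefix[4] - prefix[2] = 41 - 18 = 23


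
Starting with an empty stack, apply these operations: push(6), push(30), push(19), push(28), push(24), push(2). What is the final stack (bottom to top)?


push(6) -> [6]
push(30) -> [6, 30]
push(19) -> [6, 30, 19]
push(28) -> [6, 30, 19, 28]
push(24) -> [6, 30, 19, 28, 24]
push(2) -> [6, 30, 19, 28, 24, 2]
Final stack (bottom to top): [6, 30, 19, 28, 24, 2]


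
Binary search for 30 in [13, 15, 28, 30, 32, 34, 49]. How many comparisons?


Search for 30:
[0,6] mid=3 arr[3]=30
Total: 1 comparisons


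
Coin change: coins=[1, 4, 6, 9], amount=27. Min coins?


dp[0]=0; dp[i]=1+min(dp[i-c] for c in coins)
...dp[22]=3, dp[23]=4, dp[24]=3, dp[25]=4, dp[26]=4, dp[27]=3
Minimum coins for 27 = 3


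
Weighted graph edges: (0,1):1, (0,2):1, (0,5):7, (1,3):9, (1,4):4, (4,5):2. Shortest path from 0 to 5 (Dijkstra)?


Dijkstra from 0:
Distances: {0: 0, 1: 1, 2: 1, 3: 10, 4: 5, 5: 7}
Shortest distance to 5 = 7, path = [0, 5]


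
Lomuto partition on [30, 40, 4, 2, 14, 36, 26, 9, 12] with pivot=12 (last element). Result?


Elements <= 12 go left of pivot.
Result: [4, 2, 9, 12, 14, 36, 26, 30, 40], pivot at index 3


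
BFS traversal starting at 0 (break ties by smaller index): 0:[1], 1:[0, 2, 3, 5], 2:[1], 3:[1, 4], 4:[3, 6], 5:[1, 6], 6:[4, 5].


BFS queue: start with [0]
Visit order: [0, 1, 2, 3, 5, 4, 6]


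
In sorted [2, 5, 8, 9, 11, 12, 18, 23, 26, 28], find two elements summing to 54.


Two pointers: lo=0, hi=9
Found pair: (26, 28) summing to 54


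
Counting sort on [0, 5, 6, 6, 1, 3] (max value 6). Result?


Count array: [1, 1, 0, 1, 0, 1, 2]
Reconstruct: [0, 1, 3, 5, 6, 6]


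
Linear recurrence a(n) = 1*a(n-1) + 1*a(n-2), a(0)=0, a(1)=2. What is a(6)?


Build bottom-up:
...a(4)=6, a(5)=10, a(6)=1*10+1*6=16


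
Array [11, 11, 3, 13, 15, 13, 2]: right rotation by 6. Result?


Right rotate by 6: [11, 3, 13, 15, 13, 2, 11]


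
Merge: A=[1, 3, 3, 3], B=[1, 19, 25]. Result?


Compare heads, take smaller each step.
Merged: [1, 1, 3, 3, 3, 19, 25]


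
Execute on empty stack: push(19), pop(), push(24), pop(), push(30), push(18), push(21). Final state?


push(19) -> [19]
pop() returns 19 -> []
push(24) -> [24]
pop() returns 24 -> []
push(30) -> [30]
push(18) -> [30, 18]
push(21) -> [30, 18, 21]
Final stack (bottom to top): [30, 18, 21]


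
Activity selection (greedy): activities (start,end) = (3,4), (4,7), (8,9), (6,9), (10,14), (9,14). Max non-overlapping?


Greedy: pick earliest-ending, then skip overlaps.
Selected (4 activities): [(3, 4), (4, 7), (8, 9), (10, 14)]


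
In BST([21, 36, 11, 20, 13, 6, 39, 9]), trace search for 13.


BST root = 21
Search for 13: compare at each node
Path: [21, 11, 20, 13]


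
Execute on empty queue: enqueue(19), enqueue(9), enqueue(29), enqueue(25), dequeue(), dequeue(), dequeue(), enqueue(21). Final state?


enqueue(19) -> [19]
enqueue(9) -> [19, 9]
enqueue(29) -> [19, 9, 29]
enqueue(25) -> [19, 9, 29, 25]
dequeue() returns 19 -> [9, 29, 25]
dequeue() returns 9 -> [29, 25]
dequeue() returns 29 -> [25]
enqueue(21) -> [25, 21]
Final queue (front to back): [25, 21]


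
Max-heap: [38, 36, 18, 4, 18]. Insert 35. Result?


Append 35: [38, 36, 18, 4, 18, 35]
Bubble up: swap idx 5(35) with idx 2(18)
Result: [38, 36, 35, 4, 18, 18]


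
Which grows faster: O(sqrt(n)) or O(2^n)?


sublinear grows slower than exponential
O(sqrt(n)) is asymptotically smaller; O(2^n) grows faster


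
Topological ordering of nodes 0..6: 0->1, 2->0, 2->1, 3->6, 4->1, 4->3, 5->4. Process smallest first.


Kahn's algorithm, process smallest node first
Order: [2, 0, 5, 4, 1, 3, 6]


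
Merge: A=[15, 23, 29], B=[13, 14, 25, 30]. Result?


Compare heads, take smaller each step.
Merged: [13, 14, 15, 23, 25, 29, 30]


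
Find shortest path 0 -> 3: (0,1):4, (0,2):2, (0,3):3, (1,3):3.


Dijkstra from 0:
Distances: {0: 0, 1: 4, 2: 2, 3: 3}
Shortest distance to 3 = 3, path = [0, 3]


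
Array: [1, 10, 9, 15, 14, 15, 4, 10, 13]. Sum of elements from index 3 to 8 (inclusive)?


Prefix sums: [0, 1, 11, 20, 35, 49, 64, 68, 78, 91]
Sum[3..8] = prefix[9] - prefix[3] = 91 - 20 = 71


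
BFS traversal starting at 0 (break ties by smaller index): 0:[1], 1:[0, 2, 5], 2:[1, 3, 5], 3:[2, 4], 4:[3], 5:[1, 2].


BFS queue: start with [0]
Visit order: [0, 1, 2, 5, 3, 4]


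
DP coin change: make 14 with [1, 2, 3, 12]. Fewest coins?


dp[0]=0; dp[i]=1+min(dp[i-c] for c in coins)
...dp[9]=3, dp[10]=4, dp[11]=4, dp[12]=1, dp[13]=2, dp[14]=2
Minimum coins for 14 = 2


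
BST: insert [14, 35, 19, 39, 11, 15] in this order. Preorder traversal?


Root = 14; build tree by BST insertion.
Preorder traversal: [14, 11, 35, 19, 15, 39]


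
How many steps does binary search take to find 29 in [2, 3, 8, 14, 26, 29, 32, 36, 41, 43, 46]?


Search for 29:
[0,10] mid=5 arr[5]=29
Total: 1 comparisons


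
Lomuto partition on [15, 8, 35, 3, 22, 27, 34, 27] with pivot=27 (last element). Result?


Elements <= 27 go left of pivot.
Result: [15, 8, 3, 22, 27, 27, 34, 35], pivot at index 5


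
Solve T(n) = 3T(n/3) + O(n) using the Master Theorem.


a=3, b=3, c=1. log_3(3)=1 = c=1. Case 2: O(n^c log n) = O(n log n)
Complexity: O(n log n)


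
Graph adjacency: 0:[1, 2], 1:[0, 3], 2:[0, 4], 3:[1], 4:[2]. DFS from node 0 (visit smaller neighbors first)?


DFS stack-based: start with [0]
Visit order: [0, 1, 3, 2, 4]


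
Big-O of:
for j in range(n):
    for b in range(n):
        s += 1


Per nesting level: O(n) * O(n) = O(n^2)
Complexity: O(n^2)


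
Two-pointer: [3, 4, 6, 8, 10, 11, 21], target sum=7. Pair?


Two pointers: lo=0, hi=6
Found pair: (3, 4) summing to 7


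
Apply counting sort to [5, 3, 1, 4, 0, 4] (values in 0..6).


Count array: [1, 1, 0, 1, 2, 1, 0]
Reconstruct: [0, 1, 3, 4, 4, 5]


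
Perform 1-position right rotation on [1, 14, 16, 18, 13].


Right rotate by 1: [13, 1, 14, 16, 18]


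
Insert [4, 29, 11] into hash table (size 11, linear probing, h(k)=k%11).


Insertions: 4->slot 4; 29->slot 7; 11->slot 0
Table: [11, None, None, None, 4, None, None, 29, None, None, None]


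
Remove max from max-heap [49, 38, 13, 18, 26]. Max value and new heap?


Max = 49
Replace root with last, heapify down
Resulting heap: [38, 26, 13, 18]


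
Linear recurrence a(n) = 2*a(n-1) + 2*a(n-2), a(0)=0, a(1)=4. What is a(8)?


Build bottom-up:
...a(6)=480, a(7)=1312, a(8)=2*1312+2*480=3584


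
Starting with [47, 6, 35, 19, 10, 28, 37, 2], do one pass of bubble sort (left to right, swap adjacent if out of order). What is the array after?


After one pass: [6, 35, 19, 10, 28, 37, 2, 47]


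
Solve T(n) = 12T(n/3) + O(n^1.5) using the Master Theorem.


a=12, b=3, c=1.5. log_3(12)=2.262 > c=1.5. Case 1: O(n^log_b(a)) = O(n^2.262)
Complexity: O(n^2.262)


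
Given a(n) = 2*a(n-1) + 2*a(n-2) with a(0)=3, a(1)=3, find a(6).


Build bottom-up:
...a(4)=84, a(5)=228, a(6)=2*228+2*84=624


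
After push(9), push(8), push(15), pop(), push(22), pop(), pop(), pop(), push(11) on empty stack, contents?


push(9) -> [9]
push(8) -> [9, 8]
push(15) -> [9, 8, 15]
pop() returns 15 -> [9, 8]
push(22) -> [9, 8, 22]
pop() returns 22 -> [9, 8]
pop() returns 8 -> [9]
pop() returns 9 -> []
push(11) -> [11]
Final stack (bottom to top): [11]


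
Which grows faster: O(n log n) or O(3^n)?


linearithmic grows slower than exponential (base 3)
O(n log n) is asymptotically smaller; O(3^n) grows faster


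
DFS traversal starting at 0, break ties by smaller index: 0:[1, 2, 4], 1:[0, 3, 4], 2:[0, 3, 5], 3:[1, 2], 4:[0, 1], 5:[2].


DFS stack-based: start with [0]
Visit order: [0, 1, 3, 2, 5, 4]


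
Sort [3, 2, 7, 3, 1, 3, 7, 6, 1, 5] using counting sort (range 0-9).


Count array: [0, 2, 1, 3, 0, 1, 1, 2, 0, 0]
Reconstruct: [1, 1, 2, 3, 3, 3, 5, 6, 7, 7]


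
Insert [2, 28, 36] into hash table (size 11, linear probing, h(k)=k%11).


Insertions: 2->slot 2; 28->slot 6; 36->slot 3
Table: [None, None, 2, 36, None, None, 28, None, None, None, None]


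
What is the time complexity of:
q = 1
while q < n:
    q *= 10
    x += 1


Per nesting level: O(log n) = O(log n)
Complexity: O(log n)


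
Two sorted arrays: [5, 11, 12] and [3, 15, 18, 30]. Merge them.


Compare heads, take smaller each step.
Merged: [3, 5, 11, 12, 15, 18, 30]


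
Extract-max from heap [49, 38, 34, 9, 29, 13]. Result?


Max = 49
Replace root with last, heapify down
Resulting heap: [38, 29, 34, 9, 13]


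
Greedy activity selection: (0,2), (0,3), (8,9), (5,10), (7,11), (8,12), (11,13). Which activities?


Greedy: pick earliest-ending, then skip overlaps.
Selected (3 activities): [(0, 2), (8, 9), (11, 13)]


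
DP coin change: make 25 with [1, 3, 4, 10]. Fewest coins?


dp[0]=0; dp[i]=1+min(dp[i-c] for c in coins)
...dp[20]=2, dp[21]=3, dp[22]=4, dp[23]=3, dp[24]=3, dp[25]=4
Minimum coins for 25 = 4


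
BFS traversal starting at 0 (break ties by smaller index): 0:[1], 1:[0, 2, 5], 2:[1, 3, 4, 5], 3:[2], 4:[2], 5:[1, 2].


BFS queue: start with [0]
Visit order: [0, 1, 2, 5, 3, 4]


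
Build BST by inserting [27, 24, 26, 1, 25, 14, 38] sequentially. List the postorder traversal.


Root = 27; build tree by BST insertion.
Postorder traversal: [14, 1, 25, 26, 24, 38, 27]


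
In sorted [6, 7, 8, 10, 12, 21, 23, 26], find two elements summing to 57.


Two pointers: lo=0, hi=7
No pair sums to 57


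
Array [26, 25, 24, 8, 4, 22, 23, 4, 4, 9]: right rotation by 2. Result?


Right rotate by 2: [4, 9, 26, 25, 24, 8, 4, 22, 23, 4]


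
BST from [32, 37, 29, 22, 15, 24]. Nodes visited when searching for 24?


BST root = 32
Search for 24: compare at each node
Path: [32, 29, 22, 24]


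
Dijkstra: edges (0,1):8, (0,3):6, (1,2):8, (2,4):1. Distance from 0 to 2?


Dijkstra from 0:
Distances: {0: 0, 1: 8, 2: 16, 3: 6, 4: 17}
Shortest distance to 2 = 16, path = [0, 1, 2]


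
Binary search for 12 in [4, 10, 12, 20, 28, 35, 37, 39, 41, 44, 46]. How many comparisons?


Search for 12:
[0,10] mid=5 arr[5]=35
[0,4] mid=2 arr[2]=12
Total: 2 comparisons


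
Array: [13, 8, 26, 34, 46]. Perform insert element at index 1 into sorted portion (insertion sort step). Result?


After one pass: [8, 13, 26, 34, 46]


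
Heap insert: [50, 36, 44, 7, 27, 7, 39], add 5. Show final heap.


Append 5: [50, 36, 44, 7, 27, 7, 39, 5]
Bubble up: no swaps needed
Result: [50, 36, 44, 7, 27, 7, 39, 5]


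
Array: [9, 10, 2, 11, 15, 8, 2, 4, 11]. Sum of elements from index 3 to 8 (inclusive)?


Prefix sums: [0, 9, 19, 21, 32, 47, 55, 57, 61, 72]
Sum[3..8] = prefix[9] - prefix[3] = 72 - 21 = 51


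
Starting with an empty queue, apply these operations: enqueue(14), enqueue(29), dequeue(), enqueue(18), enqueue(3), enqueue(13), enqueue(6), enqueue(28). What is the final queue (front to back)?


enqueue(14) -> [14]
enqueue(29) -> [14, 29]
dequeue() returns 14 -> [29]
enqueue(18) -> [29, 18]
enqueue(3) -> [29, 18, 3]
enqueue(13) -> [29, 18, 3, 13]
enqueue(6) -> [29, 18, 3, 13, 6]
enqueue(28) -> [29, 18, 3, 13, 6, 28]
Final queue (front to back): [29, 18, 3, 13, 6, 28]


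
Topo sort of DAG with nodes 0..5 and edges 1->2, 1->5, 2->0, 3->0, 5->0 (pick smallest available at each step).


Kahn's algorithm, process smallest node first
Order: [1, 2, 3, 4, 5, 0]


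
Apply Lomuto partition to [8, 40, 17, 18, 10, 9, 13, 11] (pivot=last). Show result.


Elements <= 11 go left of pivot.
Result: [8, 10, 9, 11, 40, 17, 13, 18], pivot at index 3


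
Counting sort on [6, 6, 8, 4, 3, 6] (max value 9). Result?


Count array: [0, 0, 0, 1, 1, 0, 3, 0, 1, 0]
Reconstruct: [3, 4, 6, 6, 6, 8]


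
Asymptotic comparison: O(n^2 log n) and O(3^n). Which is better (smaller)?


n^2 log n grows slower than exponential (base 3)
O(n^2 log n) is asymptotically smaller; O(3^n) grows faster


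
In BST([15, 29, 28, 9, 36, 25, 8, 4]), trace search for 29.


BST root = 15
Search for 29: compare at each node
Path: [15, 29]


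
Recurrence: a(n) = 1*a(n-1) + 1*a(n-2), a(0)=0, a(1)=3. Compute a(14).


Build bottom-up:
...a(12)=432, a(13)=699, a(14)=1*699+1*432=1131


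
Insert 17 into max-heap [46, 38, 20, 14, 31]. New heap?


Append 17: [46, 38, 20, 14, 31, 17]
Bubble up: no swaps needed
Result: [46, 38, 20, 14, 31, 17]


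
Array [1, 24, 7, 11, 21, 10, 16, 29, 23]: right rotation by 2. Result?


Right rotate by 2: [29, 23, 1, 24, 7, 11, 21, 10, 16]


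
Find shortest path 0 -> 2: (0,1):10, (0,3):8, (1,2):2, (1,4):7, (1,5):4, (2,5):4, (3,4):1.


Dijkstra from 0:
Distances: {0: 0, 1: 10, 2: 12, 3: 8, 4: 9, 5: 14}
Shortest distance to 2 = 12, path = [0, 1, 2]


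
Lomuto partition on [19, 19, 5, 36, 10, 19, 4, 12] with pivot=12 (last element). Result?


Elements <= 12 go left of pivot.
Result: [5, 10, 4, 12, 19, 19, 19, 36], pivot at index 3


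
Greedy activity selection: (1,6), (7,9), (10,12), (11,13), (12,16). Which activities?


Greedy: pick earliest-ending, then skip overlaps.
Selected (4 activities): [(1, 6), (7, 9), (10, 12), (12, 16)]


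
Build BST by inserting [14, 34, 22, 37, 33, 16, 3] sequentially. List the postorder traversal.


Root = 14; build tree by BST insertion.
Postorder traversal: [3, 16, 33, 22, 37, 34, 14]


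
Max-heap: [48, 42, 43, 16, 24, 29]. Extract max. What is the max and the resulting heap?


Max = 48
Replace root with last, heapify down
Resulting heap: [43, 42, 29, 16, 24]


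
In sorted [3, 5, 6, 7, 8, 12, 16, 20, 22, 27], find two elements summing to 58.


Two pointers: lo=0, hi=9
No pair sums to 58


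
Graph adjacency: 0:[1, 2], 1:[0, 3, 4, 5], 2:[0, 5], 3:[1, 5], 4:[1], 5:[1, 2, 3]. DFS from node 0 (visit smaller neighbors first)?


DFS stack-based: start with [0]
Visit order: [0, 1, 3, 5, 2, 4]


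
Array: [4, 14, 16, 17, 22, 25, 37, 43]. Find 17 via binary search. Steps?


Search for 17:
[0,7] mid=3 arr[3]=17
Total: 1 comparisons


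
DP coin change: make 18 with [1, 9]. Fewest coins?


dp[0]=0; dp[i]=1+min(dp[i-c] for c in coins)
...dp[13]=5, dp[14]=6, dp[15]=7, dp[16]=8, dp[17]=9, dp[18]=2
Minimum coins for 18 = 2


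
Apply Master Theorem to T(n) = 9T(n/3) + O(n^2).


a=9, b=3, c=2. log_3(9)=2 = c=2. Case 2: O(n^c log n) = O(n^2 log n)
Complexity: O(n^2 log n)


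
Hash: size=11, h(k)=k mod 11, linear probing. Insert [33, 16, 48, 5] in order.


Insertions: 33->slot 0; 16->slot 5; 48->slot 4; 5->slot 6
Table: [33, None, None, None, 48, 16, 5, None, None, None, None]


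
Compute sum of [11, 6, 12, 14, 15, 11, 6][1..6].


Prefix sums: [0, 11, 17, 29, 43, 58, 69, 75]
Sum[1..6] = prefix[7] - prefix[1] = 75 - 11 = 64


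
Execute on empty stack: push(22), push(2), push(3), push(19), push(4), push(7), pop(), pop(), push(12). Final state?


push(22) -> [22]
push(2) -> [22, 2]
push(3) -> [22, 2, 3]
push(19) -> [22, 2, 3, 19]
push(4) -> [22, 2, 3, 19, 4]
push(7) -> [22, 2, 3, 19, 4, 7]
pop() returns 7 -> [22, 2, 3, 19, 4]
pop() returns 4 -> [22, 2, 3, 19]
push(12) -> [22, 2, 3, 19, 12]
Final stack (bottom to top): [22, 2, 3, 19, 12]


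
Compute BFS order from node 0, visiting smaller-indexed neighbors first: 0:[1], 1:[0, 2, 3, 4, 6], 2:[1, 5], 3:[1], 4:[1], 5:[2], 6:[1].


BFS queue: start with [0]
Visit order: [0, 1, 2, 3, 4, 6, 5]


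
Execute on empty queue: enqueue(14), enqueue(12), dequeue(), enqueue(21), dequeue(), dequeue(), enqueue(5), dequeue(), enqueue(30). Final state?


enqueue(14) -> [14]
enqueue(12) -> [14, 12]
dequeue() returns 14 -> [12]
enqueue(21) -> [12, 21]
dequeue() returns 12 -> [21]
dequeue() returns 21 -> []
enqueue(5) -> [5]
dequeue() returns 5 -> []
enqueue(30) -> [30]
Final queue (front to back): [30]


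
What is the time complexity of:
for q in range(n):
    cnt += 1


Per nesting level: O(n) = O(n)
Complexity: O(n)


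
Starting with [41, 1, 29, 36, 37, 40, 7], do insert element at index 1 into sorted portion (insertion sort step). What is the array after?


After one pass: [1, 41, 29, 36, 37, 40, 7]


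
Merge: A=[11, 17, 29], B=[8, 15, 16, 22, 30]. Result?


Compare heads, take smaller each step.
Merged: [8, 11, 15, 16, 17, 22, 29, 30]


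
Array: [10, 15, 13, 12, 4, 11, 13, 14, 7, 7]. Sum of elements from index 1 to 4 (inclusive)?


Prefix sums: [0, 10, 25, 38, 50, 54, 65, 78, 92, 99, 106]
Sum[1..4] = prefix[5] - prefix[1] = 54 - 10 = 44


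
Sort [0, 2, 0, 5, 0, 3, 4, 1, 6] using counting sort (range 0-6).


Count array: [3, 1, 1, 1, 1, 1, 1]
Reconstruct: [0, 0, 0, 1, 2, 3, 4, 5, 6]


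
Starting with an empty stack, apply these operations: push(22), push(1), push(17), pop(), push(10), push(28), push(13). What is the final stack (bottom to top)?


push(22) -> [22]
push(1) -> [22, 1]
push(17) -> [22, 1, 17]
pop() returns 17 -> [22, 1]
push(10) -> [22, 1, 10]
push(28) -> [22, 1, 10, 28]
push(13) -> [22, 1, 10, 28, 13]
Final stack (bottom to top): [22, 1, 10, 28, 13]


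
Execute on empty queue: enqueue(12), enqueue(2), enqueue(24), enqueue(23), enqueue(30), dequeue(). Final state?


enqueue(12) -> [12]
enqueue(2) -> [12, 2]
enqueue(24) -> [12, 2, 24]
enqueue(23) -> [12, 2, 24, 23]
enqueue(30) -> [12, 2, 24, 23, 30]
dequeue() returns 12 -> [2, 24, 23, 30]
Final queue (front to back): [2, 24, 23, 30]


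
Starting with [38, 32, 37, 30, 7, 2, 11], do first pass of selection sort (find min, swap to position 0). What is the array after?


After one pass: [2, 32, 37, 30, 7, 38, 11]


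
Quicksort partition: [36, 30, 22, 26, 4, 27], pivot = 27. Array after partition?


Elements <= 27 go left of pivot.
Result: [22, 26, 4, 27, 36, 30], pivot at index 3


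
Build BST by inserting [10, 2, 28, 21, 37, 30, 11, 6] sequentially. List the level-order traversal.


Root = 10; build tree by BST insertion.
Level-Order traversal: [10, 2, 28, 6, 21, 37, 11, 30]


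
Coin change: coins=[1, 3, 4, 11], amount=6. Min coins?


dp[0]=0; dp[i]=1+min(dp[i-c] for c in coins)
...dp[1]=1, dp[2]=2, dp[3]=1, dp[4]=1, dp[5]=2, dp[6]=2
Minimum coins for 6 = 2


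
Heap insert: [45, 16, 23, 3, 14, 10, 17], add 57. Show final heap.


Append 57: [45, 16, 23, 3, 14, 10, 17, 57]
Bubble up: swap idx 7(57) with idx 3(3); swap idx 3(57) with idx 1(16); swap idx 1(57) with idx 0(45)
Result: [57, 45, 23, 16, 14, 10, 17, 3]


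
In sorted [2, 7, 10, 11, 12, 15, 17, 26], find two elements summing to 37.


Two pointers: lo=0, hi=7
Found pair: (11, 26) summing to 37


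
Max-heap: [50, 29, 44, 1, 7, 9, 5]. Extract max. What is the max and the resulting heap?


Max = 50
Replace root with last, heapify down
Resulting heap: [44, 29, 9, 1, 7, 5]


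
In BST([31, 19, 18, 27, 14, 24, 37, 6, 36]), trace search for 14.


BST root = 31
Search for 14: compare at each node
Path: [31, 19, 18, 14]


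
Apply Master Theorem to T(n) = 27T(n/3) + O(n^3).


a=27, b=3, c=3. log_3(27)=3 = c=3. Case 2: O(n^c log n) = O(n^3 log n)
Complexity: O(n^3 log n)


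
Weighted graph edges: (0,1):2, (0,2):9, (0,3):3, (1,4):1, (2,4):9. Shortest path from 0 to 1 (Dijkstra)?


Dijkstra from 0:
Distances: {0: 0, 1: 2, 2: 9, 3: 3, 4: 3}
Shortest distance to 1 = 2, path = [0, 1]


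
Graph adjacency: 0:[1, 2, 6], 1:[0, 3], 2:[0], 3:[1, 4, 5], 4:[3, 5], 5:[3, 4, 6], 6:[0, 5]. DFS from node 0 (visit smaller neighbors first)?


DFS stack-based: start with [0]
Visit order: [0, 1, 3, 4, 5, 6, 2]


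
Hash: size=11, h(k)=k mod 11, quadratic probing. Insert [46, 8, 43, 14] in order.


Insertions: 46->slot 2; 8->slot 8; 43->slot 10; 14->slot 3
Table: [None, None, 46, 14, None, None, None, None, 8, None, 43]


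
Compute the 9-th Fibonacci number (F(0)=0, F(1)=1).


F(n)=F(n-1)+F(n-2)
...F(7)=13, F(8)=21, F(9)=34


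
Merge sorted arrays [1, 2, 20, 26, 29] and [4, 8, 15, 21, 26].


Compare heads, take smaller each step.
Merged: [1, 2, 4, 8, 15, 20, 21, 26, 26, 29]


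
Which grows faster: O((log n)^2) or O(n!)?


polylogarithmic grows slower than factorial
O((log n)^2) is asymptotically smaller; O(n!) grows faster


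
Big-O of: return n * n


Analysis: constant-time operation, no loop
Complexity: O(1)


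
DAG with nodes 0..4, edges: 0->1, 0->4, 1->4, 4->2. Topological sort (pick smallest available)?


Kahn's algorithm, process smallest node first
Order: [0, 1, 3, 4, 2]


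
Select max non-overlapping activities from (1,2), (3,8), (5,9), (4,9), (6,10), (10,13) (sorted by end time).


Greedy: pick earliest-ending, then skip overlaps.
Selected (3 activities): [(1, 2), (3, 8), (10, 13)]


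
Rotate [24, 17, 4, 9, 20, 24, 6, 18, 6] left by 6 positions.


Left rotate by 6: [6, 18, 6, 24, 17, 4, 9, 20, 24]


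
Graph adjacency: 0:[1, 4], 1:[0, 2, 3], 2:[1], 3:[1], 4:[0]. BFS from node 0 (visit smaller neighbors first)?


BFS queue: start with [0]
Visit order: [0, 1, 4, 2, 3]


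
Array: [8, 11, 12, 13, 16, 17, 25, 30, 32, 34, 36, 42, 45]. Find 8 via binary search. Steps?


Search for 8:
[0,12] mid=6 arr[6]=25
[0,5] mid=2 arr[2]=12
[0,1] mid=0 arr[0]=8
Total: 3 comparisons


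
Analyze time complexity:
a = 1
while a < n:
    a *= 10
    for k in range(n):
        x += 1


Per nesting level: O(log n) * O(n) = O(n log n)
Complexity: O(n log n)


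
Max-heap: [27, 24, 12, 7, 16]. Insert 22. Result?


Append 22: [27, 24, 12, 7, 16, 22]
Bubble up: swap idx 5(22) with idx 2(12)
Result: [27, 24, 22, 7, 16, 12]


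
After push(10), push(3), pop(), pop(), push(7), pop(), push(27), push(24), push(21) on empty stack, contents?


push(10) -> [10]
push(3) -> [10, 3]
pop() returns 3 -> [10]
pop() returns 10 -> []
push(7) -> [7]
pop() returns 7 -> []
push(27) -> [27]
push(24) -> [27, 24]
push(21) -> [27, 24, 21]
Final stack (bottom to top): [27, 24, 21]


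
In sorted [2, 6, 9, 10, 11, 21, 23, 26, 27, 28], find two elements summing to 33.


Two pointers: lo=0, hi=9
Found pair: (6, 27) summing to 33


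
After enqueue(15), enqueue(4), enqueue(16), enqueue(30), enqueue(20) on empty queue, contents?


enqueue(15) -> [15]
enqueue(4) -> [15, 4]
enqueue(16) -> [15, 4, 16]
enqueue(30) -> [15, 4, 16, 30]
enqueue(20) -> [15, 4, 16, 30, 20]
Final queue (front to back): [15, 4, 16, 30, 20]


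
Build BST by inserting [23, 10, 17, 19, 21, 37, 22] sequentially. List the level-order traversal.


Root = 23; build tree by BST insertion.
Level-Order traversal: [23, 10, 37, 17, 19, 21, 22]


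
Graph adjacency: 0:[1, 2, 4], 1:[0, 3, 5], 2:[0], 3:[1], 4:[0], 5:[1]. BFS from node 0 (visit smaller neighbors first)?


BFS queue: start with [0]
Visit order: [0, 1, 2, 4, 3, 5]


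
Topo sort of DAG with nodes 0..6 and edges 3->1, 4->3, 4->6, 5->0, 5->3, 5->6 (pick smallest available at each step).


Kahn's algorithm, process smallest node first
Order: [2, 4, 5, 0, 3, 1, 6]


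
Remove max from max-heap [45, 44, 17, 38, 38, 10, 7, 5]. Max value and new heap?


Max = 45
Replace root with last, heapify down
Resulting heap: [44, 38, 17, 5, 38, 10, 7]


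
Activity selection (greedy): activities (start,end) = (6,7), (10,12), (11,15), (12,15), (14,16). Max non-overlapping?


Greedy: pick earliest-ending, then skip overlaps.
Selected (3 activities): [(6, 7), (10, 12), (12, 15)]


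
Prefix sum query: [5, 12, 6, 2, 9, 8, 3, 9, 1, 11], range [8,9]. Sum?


Prefix sums: [0, 5, 17, 23, 25, 34, 42, 45, 54, 55, 66]
Sum[8..9] = prefix[10] - prefix[8] = 66 - 54 = 12


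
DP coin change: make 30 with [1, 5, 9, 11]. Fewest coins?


dp[0]=0; dp[i]=1+min(dp[i-c] for c in coins)
...dp[25]=3, dp[26]=4, dp[27]=3, dp[28]=4, dp[29]=3, dp[30]=4
Minimum coins for 30 = 4


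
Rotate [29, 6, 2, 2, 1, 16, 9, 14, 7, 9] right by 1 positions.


Right rotate by 1: [9, 29, 6, 2, 2, 1, 16, 9, 14, 7]


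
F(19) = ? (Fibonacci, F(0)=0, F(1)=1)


F(n)=F(n-1)+F(n-2)
...F(17)=1597, F(18)=2584, F(19)=4181


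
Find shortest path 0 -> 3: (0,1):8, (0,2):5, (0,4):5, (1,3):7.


Dijkstra from 0:
Distances: {0: 0, 1: 8, 2: 5, 3: 15, 4: 5}
Shortest distance to 3 = 15, path = [0, 1, 3]


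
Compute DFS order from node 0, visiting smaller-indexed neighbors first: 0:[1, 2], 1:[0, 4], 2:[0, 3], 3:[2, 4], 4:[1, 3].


DFS stack-based: start with [0]
Visit order: [0, 1, 4, 3, 2]


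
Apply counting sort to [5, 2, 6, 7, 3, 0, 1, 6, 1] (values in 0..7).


Count array: [1, 2, 1, 1, 0, 1, 2, 1]
Reconstruct: [0, 1, 1, 2, 3, 5, 6, 6, 7]


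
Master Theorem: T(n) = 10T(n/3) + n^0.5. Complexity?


a=10, b=3, c=0.5. log_3(10)=2.096 > c=0.5. Case 1: O(n^log_b(a)) = O(n^2.096)
Complexity: O(n^2.096)


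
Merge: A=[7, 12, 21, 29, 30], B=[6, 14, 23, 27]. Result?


Compare heads, take smaller each step.
Merged: [6, 7, 12, 14, 21, 23, 27, 29, 30]


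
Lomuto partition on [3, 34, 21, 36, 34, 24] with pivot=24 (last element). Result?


Elements <= 24 go left of pivot.
Result: [3, 21, 24, 36, 34, 34], pivot at index 2


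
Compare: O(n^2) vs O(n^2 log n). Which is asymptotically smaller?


quadratic grows slower than n^2 log n
O(n^2) is asymptotically smaller; O(n^2 log n) grows faster


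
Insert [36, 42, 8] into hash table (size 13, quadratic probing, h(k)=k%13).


Insertions: 36->slot 10; 42->slot 3; 8->slot 8
Table: [None, None, None, 42, None, None, None, None, 8, None, 36, None, None]


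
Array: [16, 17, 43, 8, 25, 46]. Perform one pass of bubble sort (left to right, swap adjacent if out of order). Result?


After one pass: [16, 17, 8, 25, 43, 46]


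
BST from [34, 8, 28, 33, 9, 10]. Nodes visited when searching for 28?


BST root = 34
Search for 28: compare at each node
Path: [34, 8, 28]


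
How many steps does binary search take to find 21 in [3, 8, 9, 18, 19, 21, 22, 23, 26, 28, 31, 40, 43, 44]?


Search for 21:
[0,13] mid=6 arr[6]=22
[0,5] mid=2 arr[2]=9
[3,5] mid=4 arr[4]=19
[5,5] mid=5 arr[5]=21
Total: 4 comparisons


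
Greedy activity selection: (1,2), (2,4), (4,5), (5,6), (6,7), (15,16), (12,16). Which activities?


Greedy: pick earliest-ending, then skip overlaps.
Selected (6 activities): [(1, 2), (2, 4), (4, 5), (5, 6), (6, 7), (15, 16)]


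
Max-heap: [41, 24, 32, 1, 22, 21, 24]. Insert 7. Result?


Append 7: [41, 24, 32, 1, 22, 21, 24, 7]
Bubble up: swap idx 7(7) with idx 3(1)
Result: [41, 24, 32, 7, 22, 21, 24, 1]


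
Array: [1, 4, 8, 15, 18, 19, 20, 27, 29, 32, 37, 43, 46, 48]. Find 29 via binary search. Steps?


Search for 29:
[0,13] mid=6 arr[6]=20
[7,13] mid=10 arr[10]=37
[7,9] mid=8 arr[8]=29
Total: 3 comparisons


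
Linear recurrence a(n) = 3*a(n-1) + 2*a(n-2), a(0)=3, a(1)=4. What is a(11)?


Build bottom-up:
...a(9)=127126, a(10)=452766, a(11)=3*452766+2*127126=1612550


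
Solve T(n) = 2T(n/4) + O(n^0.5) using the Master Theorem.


a=2, b=4, c=0.5. log_4(2)=0.5 = c=0.5. Case 2: O(n^c log n) = O(sqrt(n) log n)
Complexity: O(sqrt(n) log n)


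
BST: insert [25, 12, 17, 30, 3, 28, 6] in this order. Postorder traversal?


Root = 25; build tree by BST insertion.
Postorder traversal: [6, 3, 17, 12, 28, 30, 25]


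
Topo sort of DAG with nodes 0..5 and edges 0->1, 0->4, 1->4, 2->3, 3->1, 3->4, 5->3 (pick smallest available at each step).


Kahn's algorithm, process smallest node first
Order: [0, 2, 5, 3, 1, 4]


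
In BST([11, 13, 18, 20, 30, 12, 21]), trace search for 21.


BST root = 11
Search for 21: compare at each node
Path: [11, 13, 18, 20, 30, 21]


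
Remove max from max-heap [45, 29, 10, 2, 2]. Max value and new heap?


Max = 45
Replace root with last, heapify down
Resulting heap: [29, 2, 10, 2]


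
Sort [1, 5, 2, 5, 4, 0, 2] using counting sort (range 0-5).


Count array: [1, 1, 2, 0, 1, 2]
Reconstruct: [0, 1, 2, 2, 4, 5, 5]


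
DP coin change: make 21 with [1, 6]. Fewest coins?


dp[0]=0; dp[i]=1+min(dp[i-c] for c in coins)
...dp[16]=6, dp[17]=7, dp[18]=3, dp[19]=4, dp[20]=5, dp[21]=6
Minimum coins for 21 = 6


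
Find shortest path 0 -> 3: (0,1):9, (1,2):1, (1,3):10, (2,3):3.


Dijkstra from 0:
Distances: {0: 0, 1: 9, 2: 10, 3: 13}
Shortest distance to 3 = 13, path = [0, 1, 2, 3]


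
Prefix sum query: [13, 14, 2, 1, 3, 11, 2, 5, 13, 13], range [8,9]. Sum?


Prefix sums: [0, 13, 27, 29, 30, 33, 44, 46, 51, 64, 77]
Sum[8..9] = prefix[10] - prefix[8] = 77 - 51 = 26


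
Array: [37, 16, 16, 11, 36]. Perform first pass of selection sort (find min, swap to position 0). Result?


After one pass: [11, 16, 16, 37, 36]


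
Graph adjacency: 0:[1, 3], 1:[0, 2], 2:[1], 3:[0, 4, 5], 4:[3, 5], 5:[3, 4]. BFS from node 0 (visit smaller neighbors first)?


BFS queue: start with [0]
Visit order: [0, 1, 3, 2, 4, 5]


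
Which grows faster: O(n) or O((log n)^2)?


polylogarithmic grows slower than linear
O((log n)^2) is asymptotically smaller; O(n) grows faster


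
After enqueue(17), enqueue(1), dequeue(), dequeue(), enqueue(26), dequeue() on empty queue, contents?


enqueue(17) -> [17]
enqueue(1) -> [17, 1]
dequeue() returns 17 -> [1]
dequeue() returns 1 -> []
enqueue(26) -> [26]
dequeue() returns 26 -> []
Final queue (front to back): []


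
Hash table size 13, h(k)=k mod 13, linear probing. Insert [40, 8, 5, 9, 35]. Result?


Insertions: 40->slot 1; 8->slot 8; 5->slot 5; 9->slot 9; 35->slot 10
Table: [None, 40, None, None, None, 5, None, None, 8, 9, 35, None, None]


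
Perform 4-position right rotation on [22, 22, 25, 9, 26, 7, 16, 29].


Right rotate by 4: [26, 7, 16, 29, 22, 22, 25, 9]


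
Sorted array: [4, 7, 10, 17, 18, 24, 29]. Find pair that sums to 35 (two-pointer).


Two pointers: lo=0, hi=6
Found pair: (17, 18) summing to 35


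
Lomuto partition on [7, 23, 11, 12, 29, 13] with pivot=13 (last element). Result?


Elements <= 13 go left of pivot.
Result: [7, 11, 12, 13, 29, 23], pivot at index 3


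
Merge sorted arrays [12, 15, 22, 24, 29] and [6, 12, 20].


Compare heads, take smaller each step.
Merged: [6, 12, 12, 15, 20, 22, 24, 29]


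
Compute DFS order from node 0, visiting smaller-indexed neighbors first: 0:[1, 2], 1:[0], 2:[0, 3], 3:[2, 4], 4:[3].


DFS stack-based: start with [0]
Visit order: [0, 1, 2, 3, 4]
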